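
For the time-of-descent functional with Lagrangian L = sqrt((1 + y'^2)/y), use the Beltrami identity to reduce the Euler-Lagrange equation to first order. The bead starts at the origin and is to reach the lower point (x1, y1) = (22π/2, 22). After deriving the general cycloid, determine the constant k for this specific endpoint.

The Lagrangian L = sqrt((1 + y'^2) / y) has no explicit x dependence, so the Beltrami identity applies:
    L − y' ∂L/∂y' = C.
Compute ∂L/∂y' = y' / sqrt(y (1 + y'^2)).
Substitute:
    sqrt((1 + y'^2)/y) − y'·y' / sqrt(y (1 + y'^2))
    = (1 + y'^2) / sqrt(y (1 + y'^2)) − y'^2 / sqrt(y (1 + y'^2))
    = 1 / sqrt(y (1 + y'^2)) = C.
Squaring and rearranging gives the first integral
    y (1 + y'^2) = 1/C^2 =: k   (constant).
Solving this first-order ODE by the substitution
    y = (k/2)(1 − cos θ)
yields the cycloid parameterisation
    x(θ) = (k/2)(θ − sin θ),   y(θ) = (k/2)(1 − cos θ).
The constant k is fixed by the endpoint condition.
Now fit the given lower endpoint (x1, y1) = (22π/2, 22). At the bottom of the first arch (θ = π), the parametric equations give
    y(π) = (k/2)(1 − cos π) = k,
    x(π) = (k/2)(π − sin π) = kπ/2.
Matching y(π) = 22 gives k = 22, consistent with x(π) = 22π/2. Therefore the specific cycloid is
    x(θ) = (22/2)(θ − sin θ),   y(θ) = (22/2)(1 − cos θ).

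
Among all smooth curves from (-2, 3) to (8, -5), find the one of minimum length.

Arc-length functional: J[y] = ∫ sqrt(1 + (y')^2) dx.
Lagrangian L = sqrt(1 + (y')^2) has no explicit y dependence, so ∂L/∂y = 0 and the Euler-Lagrange equation gives
    d/dx( y' / sqrt(1 + (y')^2) ) = 0  ⇒  y' / sqrt(1 + (y')^2) = const.
Hence y' is constant, so y(x) is affine.
Fitting the endpoints (-2, 3) and (8, -5):
    slope m = ((-5) − 3) / (8 − (-2)) = -4/5,
    intercept c = 3 − m·(-2) = 7/5.
Extremal: y(x) = (-4/5) x + 7/5.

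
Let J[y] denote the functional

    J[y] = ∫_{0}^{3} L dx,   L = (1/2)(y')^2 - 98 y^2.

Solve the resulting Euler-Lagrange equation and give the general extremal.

The Lagrangian is L = (1/2)(y')^2 - 98 y^2.
∂L/∂y = -196y.
∂L/∂y' = y'.
The Euler-Lagrange equation d/dx(∂L/∂y') − ∂L/∂y = 0 becomes:
    y'' + 196 y = 0
General solution: y(x) = A sin(14x) + B cos(14x), where A and B are arbitrary constants fixed by the endpoint conditions.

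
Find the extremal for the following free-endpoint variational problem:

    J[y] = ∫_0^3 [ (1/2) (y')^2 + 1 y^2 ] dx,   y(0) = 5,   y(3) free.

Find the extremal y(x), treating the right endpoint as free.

The Lagrangian L = (1/2) (y')^2 + 1 y^2 gives
    ∂L/∂y = 2 y,   ∂L/∂y' = y'.
Euler-Lagrange: y'' − 2 y = 0.
With k = sqrt(2), the general solution is
    y(x) = A cosh(sqrt(2) x) + B sinh(sqrt(2) x).
Fixed left endpoint y(0) = 5 ⇒ A = 5.
The right endpoint x = 3 is free, so the natural (transversality) condition is ∂L/∂y' |_{x=3} = 0, i.e. y'(3) = 0.
Compute y'(x) = A k sinh(k x) + B k cosh(k x), so
    y'(3) = A k sinh(k·3) + B k cosh(k·3) = 0
    ⇒ B = −A tanh(k·3) = − 5 tanh(sqrt(2)·3).
Therefore the extremal is
    y(x) = 5 cosh(sqrt(2) x) − 5 tanh(sqrt(2)·3) sinh(sqrt(2) x).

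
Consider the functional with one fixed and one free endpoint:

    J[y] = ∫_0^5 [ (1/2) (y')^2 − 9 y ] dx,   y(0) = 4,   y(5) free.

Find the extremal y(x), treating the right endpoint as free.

The Lagrangian L = (1/2) (y')^2 − 9 y gives
    ∂L/∂y = −9,   ∂L/∂y' = y'.
Euler-Lagrange: d/dx(y') − (−9) = 0, i.e. y'' + 9 = 0, so
    y(x) = −(9/2) x^2 + C1 x + C2.
Fixed left endpoint y(0) = 4 ⇒ C2 = 4.
The right endpoint x = 5 is free, so the natural (transversality) condition is ∂L/∂y' |_{x=5} = 0, i.e. y'(5) = 0.
Compute y'(x) = −9 x + C1, so y'(5) = −45 + C1 = 0 ⇒ C1 = 45.
Therefore the extremal is
    y(x) = −(9/2) x^2 + 45 x + 4.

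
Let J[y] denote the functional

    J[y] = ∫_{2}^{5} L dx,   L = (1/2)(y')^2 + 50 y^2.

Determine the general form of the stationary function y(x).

The Lagrangian is L = (1/2)(y')^2 + 50 y^2.
∂L/∂y = 100y.
∂L/∂y' = y'.
The Euler-Lagrange equation d/dx(∂L/∂y') − ∂L/∂y = 0 becomes:
    y'' - 100 y = 0
General solution: y(x) = A e^(10x) + B e^(-10x), where A and B are arbitrary constants fixed by the endpoint conditions.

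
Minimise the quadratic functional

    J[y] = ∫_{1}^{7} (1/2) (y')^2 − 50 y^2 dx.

The Lagrangian is L = (1/2) (y')^2 − 50 y^2.
Compute ∂L/∂y = -100y, ∂L/∂y' = y'.
The Euler-Lagrange equation d/dx(∂L/∂y') − ∂L/∂y = 0 reduces to
    y'' + 100 y = 0.
Its general solution is
    y(x) = A sin(10x) + B cos(10x),
with A, B fixed by the endpoint conditions.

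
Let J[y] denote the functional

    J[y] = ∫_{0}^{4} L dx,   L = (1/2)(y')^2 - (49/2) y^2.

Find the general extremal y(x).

The Lagrangian is L = (1/2)(y')^2 - (49/2) y^2.
∂L/∂y = -49y.
∂L/∂y' = y'.
The Euler-Lagrange equation d/dx(∂L/∂y') − ∂L/∂y = 0 becomes:
    y'' + 49 y = 0
General solution: y(x) = A sin(7x) + B cos(7x), where A and B are arbitrary constants fixed by the endpoint conditions.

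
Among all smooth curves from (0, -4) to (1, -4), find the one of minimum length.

Arc-length functional: J[y] = ∫ sqrt(1 + (y')^2) dx.
Lagrangian L = sqrt(1 + (y')^2) has no explicit y dependence, so ∂L/∂y = 0 and the Euler-Lagrange equation gives
    d/dx( y' / sqrt(1 + (y')^2) ) = 0  ⇒  y' / sqrt(1 + (y')^2) = const.
Hence y' is constant, so y(x) is affine.
Fitting the endpoints (0, -4) and (1, -4):
    slope m = ((-4) − (-4)) / (1 − 0) = 0,
    intercept c = (-4) − m·0 = -4.
Extremal: y(x) = -4.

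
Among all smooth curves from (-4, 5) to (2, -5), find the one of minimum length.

Arc-length functional: J[y] = ∫ sqrt(1 + (y')^2) dx.
Lagrangian L = sqrt(1 + (y')^2) has no explicit y dependence, so ∂L/∂y = 0 and the Euler-Lagrange equation gives
    d/dx( y' / sqrt(1 + (y')^2) ) = 0  ⇒  y' / sqrt(1 + (y')^2) = const.
Hence y' is constant, so y(x) is affine.
Fitting the endpoints (-4, 5) and (2, -5):
    slope m = ((-5) − 5) / (2 − (-4)) = -5/3,
    intercept c = 5 − m·(-4) = -5/3.
Extremal: y(x) = (-5/3) x - 5/3.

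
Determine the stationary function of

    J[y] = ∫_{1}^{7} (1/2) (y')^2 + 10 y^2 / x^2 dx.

The Lagrangian is L = (1/2) (y')^2 + 10 y^2 / x^2.
Compute ∂L/∂y = 20y/x^2, ∂L/∂y' = y'.
The Euler-Lagrange equation d/dx(∂L/∂y') − ∂L/∂y = 0 reduces to
    y'' − 20/x^2 · y = 0  (x > 0).
Its general solution is
    y(x) = A x^5 + B x^(-4),
with A, B fixed by the endpoint conditions.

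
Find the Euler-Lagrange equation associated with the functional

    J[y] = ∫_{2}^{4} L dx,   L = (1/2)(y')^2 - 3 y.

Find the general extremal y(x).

The Lagrangian is L = (1/2)(y')^2 - 3 y.
∂L/∂y = -3.
∂L/∂y' = y'.
The Euler-Lagrange equation d/dx(∂L/∂y') − ∂L/∂y = 0 becomes:
    y'' + 3 = 0
General solution: y(x) = -(3/2) x^2 + A x + B, where A and B are arbitrary constants fixed by the endpoint conditions.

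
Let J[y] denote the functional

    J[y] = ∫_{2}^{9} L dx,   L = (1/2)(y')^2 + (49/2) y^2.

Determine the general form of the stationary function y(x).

The Lagrangian is L = (1/2)(y')^2 + (49/2) y^2.
∂L/∂y = 49y.
∂L/∂y' = y'.
The Euler-Lagrange equation d/dx(∂L/∂y') − ∂L/∂y = 0 becomes:
    y'' - 49 y = 0
General solution: y(x) = A e^(7x) + B e^(-7x), where A and B are arbitrary constants fixed by the endpoint conditions.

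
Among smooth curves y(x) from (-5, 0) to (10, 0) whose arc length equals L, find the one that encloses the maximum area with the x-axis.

Set up the augmented Lagrangian using a multiplier λ for the length constraint:
    F(y, y') = y − λ sqrt(1 + y'^2).
F has no explicit x dependence, so the Beltrami identity yields a first integral
    F − y' ∂F/∂y' = C.
Compute ∂F/∂y' = −λ y' / sqrt(1 + y'^2). Then
    y − λ sqrt(1 + y'^2) + λ y'^2 / sqrt(1 + y'^2) = C
    ⇒  y − λ / sqrt(1 + y'^2) = C.
Solving for y' and integrating gives
    (x − a)^2 + (y − b)^2 = λ^2,
a circular arc of radius λ. The constants a, b are determined by the endpoint conditions y(-5) = y(10) = 0, and λ is fixed implicitly by the length constraint
    ∫_{-5}^{10} sqrt(1 + y'^2) dx = L.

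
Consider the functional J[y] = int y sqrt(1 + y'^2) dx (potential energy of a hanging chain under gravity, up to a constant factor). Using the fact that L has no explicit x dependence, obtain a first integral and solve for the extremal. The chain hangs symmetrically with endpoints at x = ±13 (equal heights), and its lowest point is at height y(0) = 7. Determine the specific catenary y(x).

The Lagrangian L(y, y') = y sqrt(1 + y'^2) has no explicit x dependence, so the Beltrami identity applies:
    L − y' ∂L/∂y' = C.
Compute ∂L/∂y' = y · y' / sqrt(1 + y'^2). Then
    L − y' ∂L/∂y'
    = y sqrt(1 + y'^2) − y · y'^2 / sqrt(1 + y'^2)
    = y (1 + y'^2 − y'^2) / sqrt(1 + y'^2)
    = y / sqrt(1 + y'^2) = C.
Squaring gives y^2 = C^2 (1 + y'^2), i.e.
    y'^2 = y^2 / C^2 − 1.
Separating variables,
    dy / sqrt(y^2 − C^2) = dx / C,
and integrating gives arccosh(y / C) = (x − a)/C, so
    y(x) = C cosh((x − a)/C),
the catenary. The constants C and a are fixed by the two endpoint conditions (and, for the hanging-chain problem, the length constraint selects C).
Now fit the given data. The endpoints x = ±13 are symmetric at equal height, so the catenary is even about its minimum: a = 0 and y(x) = C cosh(x/C). The lowest point is y(0) = C cosh(0) = C, and we are told y(0) = 7, so C = 7. Therefore
    y(x) = 7 cosh(x/7),
and at the endpoints
    y(±13) = 7 cosh(13/7).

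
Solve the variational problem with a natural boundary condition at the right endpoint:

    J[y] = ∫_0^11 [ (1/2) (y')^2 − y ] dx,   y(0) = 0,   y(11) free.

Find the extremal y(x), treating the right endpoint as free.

The Lagrangian L = (1/2) (y')^2 − y gives
    ∂L/∂y = −1,   ∂L/∂y' = y'.
Euler-Lagrange: d/dx(y') − (−1) = 0, i.e. y'' + 1 = 0, so
    y(x) = −(1/2) x^2 + C1 x + C2.
Fixed left endpoint y(0) = 0 ⇒ C2 = 0.
The right endpoint x = 11 is free, so the natural (transversality) condition is ∂L/∂y' |_{x=11} = 0, i.e. y'(11) = 0.
Compute y'(x) = −1 x + C1, so y'(11) = −11 + C1 = 0 ⇒ C1 = 11.
Therefore the extremal is
    y(x) = −x^2/2 + 11 x.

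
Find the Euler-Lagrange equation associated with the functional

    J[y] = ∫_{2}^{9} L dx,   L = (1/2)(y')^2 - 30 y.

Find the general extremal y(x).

The Lagrangian is L = (1/2)(y')^2 - 30 y.
∂L/∂y = -30.
∂L/∂y' = y'.
The Euler-Lagrange equation d/dx(∂L/∂y') − ∂L/∂y = 0 becomes:
    y'' + 30 = 0
General solution: y(x) = -15 x^2 + A x + B, where A and B are arbitrary constants fixed by the endpoint conditions.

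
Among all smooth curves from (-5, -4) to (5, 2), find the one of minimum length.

Arc-length functional: J[y] = ∫ sqrt(1 + (y')^2) dx.
Lagrangian L = sqrt(1 + (y')^2) has no explicit y dependence, so ∂L/∂y = 0 and the Euler-Lagrange equation gives
    d/dx( y' / sqrt(1 + (y')^2) ) = 0  ⇒  y' / sqrt(1 + (y')^2) = const.
Hence y' is constant, so y(x) is affine.
Fitting the endpoints (-5, -4) and (5, 2):
    slope m = (2 − (-4)) / (5 − (-5)) = 3/5,
    intercept c = (-4) − m·(-5) = -1.
Extremal: y(x) = (3/5) x - 1.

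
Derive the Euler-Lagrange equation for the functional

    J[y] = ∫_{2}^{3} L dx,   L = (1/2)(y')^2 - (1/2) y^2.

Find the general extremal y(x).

The Lagrangian is L = (1/2)(y')^2 - (1/2) y^2.
∂L/∂y = -y.
∂L/∂y' = y'.
The Euler-Lagrange equation d/dx(∂L/∂y') − ∂L/∂y = 0 becomes:
    y'' + y = 0
General solution: y(x) = A sin(x) + B cos(x), where A and B are arbitrary constants fixed by the endpoint conditions.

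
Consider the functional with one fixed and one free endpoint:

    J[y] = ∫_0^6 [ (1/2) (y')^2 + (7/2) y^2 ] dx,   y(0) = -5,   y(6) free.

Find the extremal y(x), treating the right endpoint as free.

The Lagrangian L = (1/2) (y')^2 + (7/2) y^2 gives
    ∂L/∂y = 7 y,   ∂L/∂y' = y'.
Euler-Lagrange: y'' − 7 y = 0.
With k = sqrt(7), the general solution is
    y(x) = A cosh(sqrt(7) x) + B sinh(sqrt(7) x).
Fixed left endpoint y(0) = -5 ⇒ A = -5.
The right endpoint x = 6 is free, so the natural (transversality) condition is ∂L/∂y' |_{x=6} = 0, i.e. y'(6) = 0.
Compute y'(x) = A k sinh(k x) + B k cosh(k x), so
    y'(6) = A k sinh(k·6) + B k cosh(k·6) = 0
    ⇒ B = −A tanh(k·6) = 5 tanh(sqrt(7)·6).
Therefore the extremal is
    y(x) = −5 cosh(sqrt(7) x) + 5 tanh(sqrt(7)·6) sinh(sqrt(7) x).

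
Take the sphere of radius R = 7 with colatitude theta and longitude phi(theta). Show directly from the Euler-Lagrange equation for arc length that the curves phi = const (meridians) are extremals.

On the sphere of radius R = 7 with spherical coordinates (θ, φ), the induced metric is
    ds^2 = 49(dθ^2 + sin^2(θ) dφ^2).
Using θ as the parameter, the arc-length functional becomes
    J[φ] = ∫ 7 sqrt(1 + sin^2(θ) (dφ/dθ)^2) dθ.
So L = 7 sqrt(1 + sin^2(θ) φ'^2). Compute
    ∂L/∂φ = 0  (L has no explicit φ dependence),
    ∂L/∂φ' = 7 sin^2(θ) φ' / sqrt(1 + sin^2(θ) φ'^2).
For the candidate φ(θ) = c (constant), φ' = 0, so ∂L/∂φ' evaluated along the candidate vanishes, and ∂L/∂φ is identically zero. Hence
    d/dθ(∂L/∂φ') − ∂L/∂φ = 0
is satisfied. Therefore meridians φ = const are extremals of arc length — they are geodesics on the sphere.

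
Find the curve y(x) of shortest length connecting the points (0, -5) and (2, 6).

Arc-length functional: J[y] = ∫ sqrt(1 + (y')^2) dx.
Lagrangian L = sqrt(1 + (y')^2) has no explicit y dependence, so ∂L/∂y = 0 and the Euler-Lagrange equation gives
    d/dx( y' / sqrt(1 + (y')^2) ) = 0  ⇒  y' / sqrt(1 + (y')^2) = const.
Hence y' is constant, so y(x) is affine.
Fitting the endpoints (0, -5) and (2, 6):
    slope m = (6 − (-5)) / (2 − 0) = 11/2,
    intercept c = (-5) − m·0 = -5.
Extremal: y(x) = (11/2) x - 5.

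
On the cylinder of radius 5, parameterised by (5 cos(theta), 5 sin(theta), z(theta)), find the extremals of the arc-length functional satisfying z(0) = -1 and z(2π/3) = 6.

Parameterise the cylinder of radius R = 5 as
    r(θ) = (5 cos θ, 5 sin θ, z(θ)).
The arc-length element is
    ds = sqrt(25 + (dz/dθ)^2) dθ,
so the Lagrangian is L = sqrt(25 + z'^2).
L depends on z' only, not on z or θ, so ∂L/∂z = 0 and
    ∂L/∂z' = z' / sqrt(25 + z'^2).
The Euler-Lagrange equation gives
    d/dθ( z' / sqrt(25 + z'^2) ) = 0,
so z' is constant. Integrating once:
    z(θ) = a θ + b,
a helix on the cylinder (a straight line when the cylinder is unrolled). The constants a, b are determined by the endpoint conditions.
With endpoint conditions z(0) = -1 and z(2π/3) = 6: from z(0) = b we get b = -1, and a·2π/3 + -1 = 6 gives a = 21/(2π), so
    z(θ) = (21/(2π)) θ − 1.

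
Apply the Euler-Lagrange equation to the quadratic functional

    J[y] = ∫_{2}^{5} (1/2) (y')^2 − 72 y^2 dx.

The Lagrangian is L = (1/2) (y')^2 − 72 y^2.
Compute ∂L/∂y = -144y, ∂L/∂y' = y'.
The Euler-Lagrange equation d/dx(∂L/∂y') − ∂L/∂y = 0 reduces to
    y'' + 144 y = 0.
Its general solution is
    y(x) = A sin(12x) + B cos(12x),
with A, B fixed by the endpoint conditions.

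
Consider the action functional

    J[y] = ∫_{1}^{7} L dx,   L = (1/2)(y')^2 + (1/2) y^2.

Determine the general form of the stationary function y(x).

The Lagrangian is L = (1/2)(y')^2 + (1/2) y^2.
∂L/∂y = y.
∂L/∂y' = y'.
The Euler-Lagrange equation d/dx(∂L/∂y') − ∂L/∂y = 0 becomes:
    y'' - y = 0
General solution: y(x) = A e^x + B e^(-x), where A and B are arbitrary constants fixed by the endpoint conditions.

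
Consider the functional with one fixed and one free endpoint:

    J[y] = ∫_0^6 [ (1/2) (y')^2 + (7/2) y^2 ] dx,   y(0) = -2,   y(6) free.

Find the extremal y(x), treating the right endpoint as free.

The Lagrangian L = (1/2) (y')^2 + (7/2) y^2 gives
    ∂L/∂y = 7 y,   ∂L/∂y' = y'.
Euler-Lagrange: y'' − 7 y = 0.
With k = sqrt(7), the general solution is
    y(x) = A cosh(sqrt(7) x) + B sinh(sqrt(7) x).
Fixed left endpoint y(0) = -2 ⇒ A = -2.
The right endpoint x = 6 is free, so the natural (transversality) condition is ∂L/∂y' |_{x=6} = 0, i.e. y'(6) = 0.
Compute y'(x) = A k sinh(k x) + B k cosh(k x), so
    y'(6) = A k sinh(k·6) + B k cosh(k·6) = 0
    ⇒ B = −A tanh(k·6) = 2 tanh(sqrt(7)·6).
Therefore the extremal is
    y(x) = −2 cosh(sqrt(7) x) + 2 tanh(sqrt(7)·6) sinh(sqrt(7) x).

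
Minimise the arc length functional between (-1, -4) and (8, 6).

Arc-length functional: J[y] = ∫ sqrt(1 + (y')^2) dx.
Lagrangian L = sqrt(1 + (y')^2) has no explicit y dependence, so ∂L/∂y = 0 and the Euler-Lagrange equation gives
    d/dx( y' / sqrt(1 + (y')^2) ) = 0  ⇒  y' / sqrt(1 + (y')^2) = const.
Hence y' is constant, so y(x) is affine.
Fitting the endpoints (-1, -4) and (8, 6):
    slope m = (6 − (-4)) / (8 − (-1)) = 10/9,
    intercept c = (-4) − m·(-1) = -26/9.
Extremal: y(x) = (10/9) x - 26/9.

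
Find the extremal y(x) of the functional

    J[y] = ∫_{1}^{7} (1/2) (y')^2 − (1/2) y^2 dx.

The Lagrangian is L = (1/2) (y')^2 − (1/2) y^2.
Compute ∂L/∂y = -y, ∂L/∂y' = y'.
The Euler-Lagrange equation d/dx(∂L/∂y') − ∂L/∂y = 0 reduces to
    y'' + y = 0.
Its general solution is
    y(x) = A sin(x) + B cos(x),
with A, B fixed by the endpoint conditions.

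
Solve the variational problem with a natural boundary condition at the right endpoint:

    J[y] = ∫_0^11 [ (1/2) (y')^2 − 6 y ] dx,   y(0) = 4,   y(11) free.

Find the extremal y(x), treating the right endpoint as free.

The Lagrangian L = (1/2) (y')^2 − 6 y gives
    ∂L/∂y = −6,   ∂L/∂y' = y'.
Euler-Lagrange: d/dx(y') − (−6) = 0, i.e. y'' + 6 = 0, so
    y(x) = −(6/2) x^2 + C1 x + C2.
Fixed left endpoint y(0) = 4 ⇒ C2 = 4.
The right endpoint x = 11 is free, so the natural (transversality) condition is ∂L/∂y' |_{x=11} = 0, i.e. y'(11) = 0.
Compute y'(x) = −6 x + C1, so y'(11) = −66 + C1 = 0 ⇒ C1 = 66.
Therefore the extremal is
    y(x) = −3 x^2 + 66 x + 4.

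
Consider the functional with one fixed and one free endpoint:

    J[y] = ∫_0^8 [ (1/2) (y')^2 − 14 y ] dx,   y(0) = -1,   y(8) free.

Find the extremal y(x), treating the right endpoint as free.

The Lagrangian L = (1/2) (y')^2 − 14 y gives
    ∂L/∂y = −14,   ∂L/∂y' = y'.
Euler-Lagrange: d/dx(y') − (−14) = 0, i.e. y'' + 14 = 0, so
    y(x) = −(14/2) x^2 + C1 x + C2.
Fixed left endpoint y(0) = -1 ⇒ C2 = -1.
The right endpoint x = 8 is free, so the natural (transversality) condition is ∂L/∂y' |_{x=8} = 0, i.e. y'(8) = 0.
Compute y'(x) = −14 x + C1, so y'(8) = −112 + C1 = 0 ⇒ C1 = 112.
Therefore the extremal is
    y(x) = −7 x^2 + 112 x − 1.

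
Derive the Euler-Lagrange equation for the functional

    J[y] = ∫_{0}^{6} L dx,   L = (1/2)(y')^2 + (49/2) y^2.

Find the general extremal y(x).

The Lagrangian is L = (1/2)(y')^2 + (49/2) y^2.
∂L/∂y = 49y.
∂L/∂y' = y'.
The Euler-Lagrange equation d/dx(∂L/∂y') − ∂L/∂y = 0 becomes:
    y'' - 49 y = 0
General solution: y(x) = A e^(7x) + B e^(-7x), where A and B are arbitrary constants fixed by the endpoint conditions.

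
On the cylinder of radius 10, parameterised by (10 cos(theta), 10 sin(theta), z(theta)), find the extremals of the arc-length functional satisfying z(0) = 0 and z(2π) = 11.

Parameterise the cylinder of radius R = 10 as
    r(θ) = (10 cos θ, 10 sin θ, z(θ)).
The arc-length element is
    ds = sqrt(100 + (dz/dθ)^2) dθ,
so the Lagrangian is L = sqrt(100 + z'^2).
L depends on z' only, not on z or θ, so ∂L/∂z = 0 and
    ∂L/∂z' = z' / sqrt(100 + z'^2).
The Euler-Lagrange equation gives
    d/dθ( z' / sqrt(100 + z'^2) ) = 0,
so z' is constant. Integrating once:
    z(θ) = a θ + b,
a helix on the cylinder (a straight line when the cylinder is unrolled). The constants a, b are determined by the endpoint conditions.
With endpoint conditions z(0) = 0 and z(2π) = 11: from z(0) = b we get b = 0, and a·2π + 0 = 11 gives a = 11/(2π), so
    z(θ) = (11/(2π)) θ.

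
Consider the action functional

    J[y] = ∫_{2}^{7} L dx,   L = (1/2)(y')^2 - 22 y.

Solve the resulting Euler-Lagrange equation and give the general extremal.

The Lagrangian is L = (1/2)(y')^2 - 22 y.
∂L/∂y = -22.
∂L/∂y' = y'.
The Euler-Lagrange equation d/dx(∂L/∂y') − ∂L/∂y = 0 becomes:
    y'' + 22 = 0
General solution: y(x) = -11 x^2 + A x + B, where A and B are arbitrary constants fixed by the endpoint conditions.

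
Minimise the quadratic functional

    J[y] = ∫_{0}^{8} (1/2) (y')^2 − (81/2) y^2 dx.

The Lagrangian is L = (1/2) (y')^2 − (81/2) y^2.
Compute ∂L/∂y = -81y, ∂L/∂y' = y'.
The Euler-Lagrange equation d/dx(∂L/∂y') − ∂L/∂y = 0 reduces to
    y'' + 81 y = 0.
Its general solution is
    y(x) = A sin(9x) + B cos(9x),
with A, B fixed by the endpoint conditions.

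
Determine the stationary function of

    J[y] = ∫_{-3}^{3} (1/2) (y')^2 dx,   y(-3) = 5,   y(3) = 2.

The Lagrangian is L = (1/2) (y')^2.
Compute ∂L/∂y = 0, ∂L/∂y' = y'.
The Euler-Lagrange equation d/dx(∂L/∂y') − ∂L/∂y = 0 reduces to
    y'' = 0.
Its general solution is
    y(x) = A x + B,
with A, B fixed by the endpoint conditions.
Applying the endpoint conditions y(-3) = 5 and y(3) = 2: solve A·-3 + B = 5 and A·3 + B = 2. Subtracting gives A(3 − -3) = 2 − 5, so A = -1/2, and B = 5 − A·-3 = 7/2. Therefore
    y(x) = (-1/2) x + 7/2.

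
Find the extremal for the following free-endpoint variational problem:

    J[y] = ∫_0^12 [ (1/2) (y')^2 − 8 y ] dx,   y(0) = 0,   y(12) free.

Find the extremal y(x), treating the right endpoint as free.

The Lagrangian L = (1/2) (y')^2 − 8 y gives
    ∂L/∂y = −8,   ∂L/∂y' = y'.
Euler-Lagrange: d/dx(y') − (−8) = 0, i.e. y'' + 8 = 0, so
    y(x) = −(8/2) x^2 + C1 x + C2.
Fixed left endpoint y(0) = 0 ⇒ C2 = 0.
The right endpoint x = 12 is free, so the natural (transversality) condition is ∂L/∂y' |_{x=12} = 0, i.e. y'(12) = 0.
Compute y'(x) = −8 x + C1, so y'(12) = −96 + C1 = 0 ⇒ C1 = 96.
Therefore the extremal is
    y(x) = −4 x^2 + 96 x.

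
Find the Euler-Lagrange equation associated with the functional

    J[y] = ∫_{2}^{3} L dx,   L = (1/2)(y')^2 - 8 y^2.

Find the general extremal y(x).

The Lagrangian is L = (1/2)(y')^2 - 8 y^2.
∂L/∂y = -16y.
∂L/∂y' = y'.
The Euler-Lagrange equation d/dx(∂L/∂y') − ∂L/∂y = 0 becomes:
    y'' + 16 y = 0
General solution: y(x) = A sin(4x) + B cos(4x), where A and B are arbitrary constants fixed by the endpoint conditions.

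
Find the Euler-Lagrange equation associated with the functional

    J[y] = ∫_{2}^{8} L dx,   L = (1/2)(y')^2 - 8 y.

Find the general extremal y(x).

The Lagrangian is L = (1/2)(y')^2 - 8 y.
∂L/∂y = -8.
∂L/∂y' = y'.
The Euler-Lagrange equation d/dx(∂L/∂y') − ∂L/∂y = 0 becomes:
    y'' + 8 = 0
General solution: y(x) = -4 x^2 + A x + B, where A and B are arbitrary constants fixed by the endpoint conditions.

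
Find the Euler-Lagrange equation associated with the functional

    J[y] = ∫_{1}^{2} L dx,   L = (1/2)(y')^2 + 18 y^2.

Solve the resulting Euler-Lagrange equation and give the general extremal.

The Lagrangian is L = (1/2)(y')^2 + 18 y^2.
∂L/∂y = 36y.
∂L/∂y' = y'.
The Euler-Lagrange equation d/dx(∂L/∂y') − ∂L/∂y = 0 becomes:
    y'' - 36 y = 0
General solution: y(x) = A e^(6x) + B e^(-6x), where A and B are arbitrary constants fixed by the endpoint conditions.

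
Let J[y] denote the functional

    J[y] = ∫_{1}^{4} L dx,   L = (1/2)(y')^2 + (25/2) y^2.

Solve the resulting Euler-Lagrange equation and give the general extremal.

The Lagrangian is L = (1/2)(y')^2 + (25/2) y^2.
∂L/∂y = 25y.
∂L/∂y' = y'.
The Euler-Lagrange equation d/dx(∂L/∂y') − ∂L/∂y = 0 becomes:
    y'' - 25 y = 0
General solution: y(x) = A e^(5x) + B e^(-5x), where A and B are arbitrary constants fixed by the endpoint conditions.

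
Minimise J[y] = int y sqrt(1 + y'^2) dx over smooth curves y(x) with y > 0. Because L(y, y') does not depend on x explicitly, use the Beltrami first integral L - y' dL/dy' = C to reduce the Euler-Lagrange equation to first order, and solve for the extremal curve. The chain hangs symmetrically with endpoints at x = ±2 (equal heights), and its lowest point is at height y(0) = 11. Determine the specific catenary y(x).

The Lagrangian L(y, y') = y sqrt(1 + y'^2) has no explicit x dependence, so the Beltrami identity applies:
    L − y' ∂L/∂y' = C.
Compute ∂L/∂y' = y · y' / sqrt(1 + y'^2). Then
    L − y' ∂L/∂y'
    = y sqrt(1 + y'^2) − y · y'^2 / sqrt(1 + y'^2)
    = y (1 + y'^2 − y'^2) / sqrt(1 + y'^2)
    = y / sqrt(1 + y'^2) = C.
Squaring gives y^2 = C^2 (1 + y'^2), i.e.
    y'^2 = y^2 / C^2 − 1.
Separating variables,
    dy / sqrt(y^2 − C^2) = dx / C,
and integrating gives arccosh(y / C) = (x − a)/C, so
    y(x) = C cosh((x − a)/C),
the catenary. The constants C and a are fixed by the two endpoint conditions (and, for the hanging-chain problem, the length constraint selects C).
Now fit the given data. The endpoints x = ±2 are symmetric at equal height, so the catenary is even about its minimum: a = 0 and y(x) = C cosh(x/C). The lowest point is y(0) = C cosh(0) = C, and we are told y(0) = 11, so C = 11. Therefore
    y(x) = 11 cosh(x/11),
and at the endpoints
    y(±2) = 11 cosh(2/11).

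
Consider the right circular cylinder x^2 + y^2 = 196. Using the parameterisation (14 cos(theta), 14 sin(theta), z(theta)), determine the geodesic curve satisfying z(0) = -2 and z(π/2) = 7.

Parameterise the cylinder of radius R = 14 as
    r(θ) = (14 cos θ, 14 sin θ, z(θ)).
The arc-length element is
    ds = sqrt(196 + (dz/dθ)^2) dθ,
so the Lagrangian is L = sqrt(196 + z'^2).
L depends on z' only, not on z or θ, so ∂L/∂z = 0 and
    ∂L/∂z' = z' / sqrt(196 + z'^2).
The Euler-Lagrange equation gives
    d/dθ( z' / sqrt(196 + z'^2) ) = 0,
so z' is constant. Integrating once:
    z(θ) = a θ + b,
a helix on the cylinder (a straight line when the cylinder is unrolled). The constants a, b are determined by the endpoint conditions.
With endpoint conditions z(0) = -2 and z(π/2) = 7: from z(0) = b we get b = -2, and a·π/2 + -2 = 7 gives a = 18/π, so
    z(θ) = (18/π) θ − 2.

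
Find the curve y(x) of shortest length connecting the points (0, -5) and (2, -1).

Arc-length functional: J[y] = ∫ sqrt(1 + (y')^2) dx.
Lagrangian L = sqrt(1 + (y')^2) has no explicit y dependence, so ∂L/∂y = 0 and the Euler-Lagrange equation gives
    d/dx( y' / sqrt(1 + (y')^2) ) = 0  ⇒  y' / sqrt(1 + (y')^2) = const.
Hence y' is constant, so y(x) is affine.
Fitting the endpoints (0, -5) and (2, -1):
    slope m = ((-1) − (-5)) / (2 − 0) = 2,
    intercept c = (-5) − m·0 = -5.
Extremal: y(x) = 2 x - 5.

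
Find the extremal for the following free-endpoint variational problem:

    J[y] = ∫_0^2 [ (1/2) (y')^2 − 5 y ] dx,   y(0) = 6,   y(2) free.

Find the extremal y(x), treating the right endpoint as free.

The Lagrangian L = (1/2) (y')^2 − 5 y gives
    ∂L/∂y = −5,   ∂L/∂y' = y'.
Euler-Lagrange: d/dx(y') − (−5) = 0, i.e. y'' + 5 = 0, so
    y(x) = −(5/2) x^2 + C1 x + C2.
Fixed left endpoint y(0) = 6 ⇒ C2 = 6.
The right endpoint x = 2 is free, so the natural (transversality) condition is ∂L/∂y' |_{x=2} = 0, i.e. y'(2) = 0.
Compute y'(x) = −5 x + C1, so y'(2) = −10 + C1 = 0 ⇒ C1 = 10.
Therefore the extremal is
    y(x) = −(5/2) x^2 + 10 x + 6.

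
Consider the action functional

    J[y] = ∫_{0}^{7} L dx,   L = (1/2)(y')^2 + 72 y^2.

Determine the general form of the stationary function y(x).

The Lagrangian is L = (1/2)(y')^2 + 72 y^2.
∂L/∂y = 144y.
∂L/∂y' = y'.
The Euler-Lagrange equation d/dx(∂L/∂y') − ∂L/∂y = 0 becomes:
    y'' - 144 y = 0
General solution: y(x) = A e^(12x) + B e^(-12x), where A and B are arbitrary constants fixed by the endpoint conditions.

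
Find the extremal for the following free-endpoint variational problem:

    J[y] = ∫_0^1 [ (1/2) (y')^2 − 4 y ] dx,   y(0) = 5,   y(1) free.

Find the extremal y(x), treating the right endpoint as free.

The Lagrangian L = (1/2) (y')^2 − 4 y gives
    ∂L/∂y = −4,   ∂L/∂y' = y'.
Euler-Lagrange: d/dx(y') − (−4) = 0, i.e. y'' + 4 = 0, so
    y(x) = −(4/2) x^2 + C1 x + C2.
Fixed left endpoint y(0) = 5 ⇒ C2 = 5.
The right endpoint x = 1 is free, so the natural (transversality) condition is ∂L/∂y' |_{x=1} = 0, i.e. y'(1) = 0.
Compute y'(x) = −4 x + C1, so y'(1) = −4 + C1 = 0 ⇒ C1 = 4.
Therefore the extremal is
    y(x) = −2 x^2 + 4 x + 5.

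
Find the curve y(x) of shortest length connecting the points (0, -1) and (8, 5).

Arc-length functional: J[y] = ∫ sqrt(1 + (y')^2) dx.
Lagrangian L = sqrt(1 + (y')^2) has no explicit y dependence, so ∂L/∂y = 0 and the Euler-Lagrange equation gives
    d/dx( y' / sqrt(1 + (y')^2) ) = 0  ⇒  y' / sqrt(1 + (y')^2) = const.
Hence y' is constant, so y(x) is affine.
Fitting the endpoints (0, -1) and (8, 5):
    slope m = (5 − (-1)) / (8 − 0) = 3/4,
    intercept c = (-1) − m·0 = -1.
Extremal: y(x) = (3/4) x - 1.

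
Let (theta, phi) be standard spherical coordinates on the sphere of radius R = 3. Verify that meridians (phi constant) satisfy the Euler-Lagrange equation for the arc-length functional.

On the sphere of radius R = 3 with spherical coordinates (θ, φ), the induced metric is
    ds^2 = 9(dθ^2 + sin^2(θ) dφ^2).
Using θ as the parameter, the arc-length functional becomes
    J[φ] = ∫ 3 sqrt(1 + sin^2(θ) (dφ/dθ)^2) dθ.
So L = 3 sqrt(1 + sin^2(θ) φ'^2). Compute
    ∂L/∂φ = 0  (L has no explicit φ dependence),
    ∂L/∂φ' = 3 sin^2(θ) φ' / sqrt(1 + sin^2(θ) φ'^2).
For the candidate φ(θ) = c (constant), φ' = 0, so ∂L/∂φ' evaluated along the candidate vanishes, and ∂L/∂φ is identically zero. Hence
    d/dθ(∂L/∂φ') − ∂L/∂φ = 0
is satisfied. Therefore meridians φ = const are extremals of arc length — they are geodesics on the sphere.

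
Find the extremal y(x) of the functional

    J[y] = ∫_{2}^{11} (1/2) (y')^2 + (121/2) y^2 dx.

The Lagrangian is L = (1/2) (y')^2 + (121/2) y^2.
Compute ∂L/∂y = 121y, ∂L/∂y' = y'.
The Euler-Lagrange equation d/dx(∂L/∂y') − ∂L/∂y = 0 reduces to
    y'' − 121 y = 0.
Its general solution is
    y(x) = A e^(11x) + B e^(−11x),
with A, B fixed by the endpoint conditions.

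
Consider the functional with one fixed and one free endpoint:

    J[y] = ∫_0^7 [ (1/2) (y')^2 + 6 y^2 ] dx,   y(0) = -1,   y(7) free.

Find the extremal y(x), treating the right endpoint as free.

The Lagrangian L = (1/2) (y')^2 + 6 y^2 gives
    ∂L/∂y = 12 y,   ∂L/∂y' = y'.
Euler-Lagrange: y'' − 12 y = 0.
With k = sqrt(12), the general solution is
    y(x) = A cosh(sqrt(12) x) + B sinh(sqrt(12) x).
Fixed left endpoint y(0) = -1 ⇒ A = -1.
The right endpoint x = 7 is free, so the natural (transversality) condition is ∂L/∂y' |_{x=7} = 0, i.e. y'(7) = 0.
Compute y'(x) = A k sinh(k x) + B k cosh(k x), so
    y'(7) = A k sinh(k·7) + B k cosh(k·7) = 0
    ⇒ B = −A tanh(k·7) = tanh(sqrt(12)·7).
Therefore the extremal is
    y(x) = −cosh(sqrt(12) x) + tanh(sqrt(12)·7) sinh(sqrt(12) x).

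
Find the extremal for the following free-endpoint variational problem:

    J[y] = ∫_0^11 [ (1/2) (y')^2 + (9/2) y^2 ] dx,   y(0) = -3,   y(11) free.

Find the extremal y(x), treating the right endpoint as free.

The Lagrangian L = (1/2) (y')^2 + (9/2) y^2 gives
    ∂L/∂y = 9 y,   ∂L/∂y' = y'.
Euler-Lagrange: y'' − 9 y = 0.
With k = 3, the general solution is
    y(x) = A cosh(3 x) + B sinh(3 x).
Fixed left endpoint y(0) = -3 ⇒ A = -3.
The right endpoint x = 11 is free, so the natural (transversality) condition is ∂L/∂y' |_{x=11} = 0, i.e. y'(11) = 0.
Compute y'(x) = A k sinh(k x) + B k cosh(k x), so
    y'(11) = A k sinh(k·11) + B k cosh(k·11) = 0
    ⇒ B = −A tanh(k·11) = 3 tanh(3·11).
Therefore the extremal is
    y(x) = −3 cosh(3 x) + 3 tanh(3·11) sinh(3 x).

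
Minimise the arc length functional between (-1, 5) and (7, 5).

Arc-length functional: J[y] = ∫ sqrt(1 + (y')^2) dx.
Lagrangian L = sqrt(1 + (y')^2) has no explicit y dependence, so ∂L/∂y = 0 and the Euler-Lagrange equation gives
    d/dx( y' / sqrt(1 + (y')^2) ) = 0  ⇒  y' / sqrt(1 + (y')^2) = const.
Hence y' is constant, so y(x) is affine.
Fitting the endpoints (-1, 5) and (7, 5):
    slope m = (5 − 5) / (7 − (-1)) = 0,
    intercept c = 5 − m·(-1) = 5.
Extremal: y(x) = 5.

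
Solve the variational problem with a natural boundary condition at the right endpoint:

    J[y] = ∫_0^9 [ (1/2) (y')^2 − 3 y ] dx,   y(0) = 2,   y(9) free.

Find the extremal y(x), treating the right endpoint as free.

The Lagrangian L = (1/2) (y')^2 − 3 y gives
    ∂L/∂y = −3,   ∂L/∂y' = y'.
Euler-Lagrange: d/dx(y') − (−3) = 0, i.e. y'' + 3 = 0, so
    y(x) = −(3/2) x^2 + C1 x + C2.
Fixed left endpoint y(0) = 2 ⇒ C2 = 2.
The right endpoint x = 9 is free, so the natural (transversality) condition is ∂L/∂y' |_{x=9} = 0, i.e. y'(9) = 0.
Compute y'(x) = −3 x + C1, so y'(9) = −27 + C1 = 0 ⇒ C1 = 27.
Therefore the extremal is
    y(x) = −(3/2) x^2 + 27 x + 2.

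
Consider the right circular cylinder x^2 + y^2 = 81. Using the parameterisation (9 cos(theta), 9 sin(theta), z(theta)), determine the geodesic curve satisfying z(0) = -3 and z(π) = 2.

Parameterise the cylinder of radius R = 9 as
    r(θ) = (9 cos θ, 9 sin θ, z(θ)).
The arc-length element is
    ds = sqrt(81 + (dz/dθ)^2) dθ,
so the Lagrangian is L = sqrt(81 + z'^2).
L depends on z' only, not on z or θ, so ∂L/∂z = 0 and
    ∂L/∂z' = z' / sqrt(81 + z'^2).
The Euler-Lagrange equation gives
    d/dθ( z' / sqrt(81 + z'^2) ) = 0,
so z' is constant. Integrating once:
    z(θ) = a θ + b,
a helix on the cylinder (a straight line when the cylinder is unrolled). The constants a, b are determined by the endpoint conditions.
With endpoint conditions z(0) = -3 and z(π) = 2: from z(0) = b we get b = -3, and a·π + -3 = 2 gives a = 5/π, so
    z(θ) = (5/π) θ − 3.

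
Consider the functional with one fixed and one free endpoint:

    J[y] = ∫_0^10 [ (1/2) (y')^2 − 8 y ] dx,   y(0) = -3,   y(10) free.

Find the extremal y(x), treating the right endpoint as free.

The Lagrangian L = (1/2) (y')^2 − 8 y gives
    ∂L/∂y = −8,   ∂L/∂y' = y'.
Euler-Lagrange: d/dx(y') − (−8) = 0, i.e. y'' + 8 = 0, so
    y(x) = −(8/2) x^2 + C1 x + C2.
Fixed left endpoint y(0) = -3 ⇒ C2 = -3.
The right endpoint x = 10 is free, so the natural (transversality) condition is ∂L/∂y' |_{x=10} = 0, i.e. y'(10) = 0.
Compute y'(x) = −8 x + C1, so y'(10) = −80 + C1 = 0 ⇒ C1 = 80.
Therefore the extremal is
    y(x) = −4 x^2 + 80 x − 3.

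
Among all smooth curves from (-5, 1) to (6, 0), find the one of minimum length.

Arc-length functional: J[y] = ∫ sqrt(1 + (y')^2) dx.
Lagrangian L = sqrt(1 + (y')^2) has no explicit y dependence, so ∂L/∂y = 0 and the Euler-Lagrange equation gives
    d/dx( y' / sqrt(1 + (y')^2) ) = 0  ⇒  y' / sqrt(1 + (y')^2) = const.
Hence y' is constant, so y(x) is affine.
Fitting the endpoints (-5, 1) and (6, 0):
    slope m = (0 − 1) / (6 − (-5)) = -1/11,
    intercept c = 1 − m·(-5) = 6/11.
Extremal: y(x) = (-1/11) x + 6/11.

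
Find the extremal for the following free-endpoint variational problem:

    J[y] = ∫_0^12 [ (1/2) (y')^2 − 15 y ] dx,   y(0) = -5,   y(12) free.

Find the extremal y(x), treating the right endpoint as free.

The Lagrangian L = (1/2) (y')^2 − 15 y gives
    ∂L/∂y = −15,   ∂L/∂y' = y'.
Euler-Lagrange: d/dx(y') − (−15) = 0, i.e. y'' + 15 = 0, so
    y(x) = −(15/2) x^2 + C1 x + C2.
Fixed left endpoint y(0) = -5 ⇒ C2 = -5.
The right endpoint x = 12 is free, so the natural (transversality) condition is ∂L/∂y' |_{x=12} = 0, i.e. y'(12) = 0.
Compute y'(x) = −15 x + C1, so y'(12) = −180 + C1 = 0 ⇒ C1 = 180.
Therefore the extremal is
    y(x) = −(15/2) x^2 + 180 x − 5.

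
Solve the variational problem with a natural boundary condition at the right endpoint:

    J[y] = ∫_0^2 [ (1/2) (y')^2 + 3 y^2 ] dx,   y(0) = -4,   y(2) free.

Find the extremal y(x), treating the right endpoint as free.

The Lagrangian L = (1/2) (y')^2 + 3 y^2 gives
    ∂L/∂y = 6 y,   ∂L/∂y' = y'.
Euler-Lagrange: y'' − 6 y = 0.
With k = sqrt(6), the general solution is
    y(x) = A cosh(sqrt(6) x) + B sinh(sqrt(6) x).
Fixed left endpoint y(0) = -4 ⇒ A = -4.
The right endpoint x = 2 is free, so the natural (transversality) condition is ∂L/∂y' |_{x=2} = 0, i.e. y'(2) = 0.
Compute y'(x) = A k sinh(k x) + B k cosh(k x), so
    y'(2) = A k sinh(k·2) + B k cosh(k·2) = 0
    ⇒ B = −A tanh(k·2) = 4 tanh(sqrt(6)·2).
Therefore the extremal is
    y(x) = −4 cosh(sqrt(6) x) + 4 tanh(sqrt(6)·2) sinh(sqrt(6) x).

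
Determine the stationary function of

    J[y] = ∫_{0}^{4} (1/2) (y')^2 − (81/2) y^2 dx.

The Lagrangian is L = (1/2) (y')^2 − (81/2) y^2.
Compute ∂L/∂y = -81y, ∂L/∂y' = y'.
The Euler-Lagrange equation d/dx(∂L/∂y') − ∂L/∂y = 0 reduces to
    y'' + 81 y = 0.
Its general solution is
    y(x) = A sin(9x) + B cos(9x),
with A, B fixed by the endpoint conditions.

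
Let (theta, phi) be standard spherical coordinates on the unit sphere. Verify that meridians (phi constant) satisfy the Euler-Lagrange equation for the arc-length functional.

On the unit sphere with spherical coordinates (θ, φ), the induced metric is
    ds^2 = dθ^2 + sin^2(θ) dφ^2.
Using θ as the parameter, the arc-length functional becomes
    J[φ] = ∫ sqrt(1 + sin^2(θ) (dφ/dθ)^2) dθ.
So L = sqrt(1 + sin^2(θ) φ'^2). Compute
    ∂L/∂φ = 0  (L has no explicit φ dependence),
    ∂L/∂φ' = sin^2(θ) φ' / sqrt(1 + sin^2(θ) φ'^2).
For the candidate φ(θ) = c (constant), φ' = 0, so ∂L/∂φ' evaluated along the candidate vanishes, and ∂L/∂φ is identically zero. Hence
    d/dθ(∂L/∂φ') − ∂L/∂φ = 0
is satisfied. Therefore meridians φ = const are extremals of arc length — they are geodesics on the sphere.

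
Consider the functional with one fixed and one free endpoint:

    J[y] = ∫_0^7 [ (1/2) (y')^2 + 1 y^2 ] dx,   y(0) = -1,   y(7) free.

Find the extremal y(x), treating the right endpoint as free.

The Lagrangian L = (1/2) (y')^2 + 1 y^2 gives
    ∂L/∂y = 2 y,   ∂L/∂y' = y'.
Euler-Lagrange: y'' − 2 y = 0.
With k = sqrt(2), the general solution is
    y(x) = A cosh(sqrt(2) x) + B sinh(sqrt(2) x).
Fixed left endpoint y(0) = -1 ⇒ A = -1.
The right endpoint x = 7 is free, so the natural (transversality) condition is ∂L/∂y' |_{x=7} = 0, i.e. y'(7) = 0.
Compute y'(x) = A k sinh(k x) + B k cosh(k x), so
    y'(7) = A k sinh(k·7) + B k cosh(k·7) = 0
    ⇒ B = −A tanh(k·7) = tanh(sqrt(2)·7).
Therefore the extremal is
    y(x) = −cosh(sqrt(2) x) + tanh(sqrt(2)·7) sinh(sqrt(2) x).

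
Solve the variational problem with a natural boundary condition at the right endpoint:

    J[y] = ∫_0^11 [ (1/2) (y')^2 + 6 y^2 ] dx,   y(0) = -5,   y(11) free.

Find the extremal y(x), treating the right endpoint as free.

The Lagrangian L = (1/2) (y')^2 + 6 y^2 gives
    ∂L/∂y = 12 y,   ∂L/∂y' = y'.
Euler-Lagrange: y'' − 12 y = 0.
With k = sqrt(12), the general solution is
    y(x) = A cosh(sqrt(12) x) + B sinh(sqrt(12) x).
Fixed left endpoint y(0) = -5 ⇒ A = -5.
The right endpoint x = 11 is free, so the natural (transversality) condition is ∂L/∂y' |_{x=11} = 0, i.e. y'(11) = 0.
Compute y'(x) = A k sinh(k x) + B k cosh(k x), so
    y'(11) = A k sinh(k·11) + B k cosh(k·11) = 0
    ⇒ B = −A tanh(k·11) = 5 tanh(sqrt(12)·11).
Therefore the extremal is
    y(x) = −5 cosh(sqrt(12) x) + 5 tanh(sqrt(12)·11) sinh(sqrt(12) x).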